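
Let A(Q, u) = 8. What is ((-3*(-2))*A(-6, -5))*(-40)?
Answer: -1920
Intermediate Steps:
((-3*(-2))*A(-6, -5))*(-40) = (-3*(-2)*8)*(-40) = (6*8)*(-40) = 48*(-40) = -1920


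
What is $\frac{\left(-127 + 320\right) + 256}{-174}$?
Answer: $- \frac{449}{174} \approx -2.5805$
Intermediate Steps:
$\frac{\left(-127 + 320\right) + 256}{-174} = \left(193 + 256\right) \left(- \frac{1}{174}\right) = 449 \left(- \frac{1}{174}\right) = - \frac{449}{174}$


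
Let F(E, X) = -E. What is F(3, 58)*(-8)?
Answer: 24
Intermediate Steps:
F(3, 58)*(-8) = -1*3*(-8) = -3*(-8) = 24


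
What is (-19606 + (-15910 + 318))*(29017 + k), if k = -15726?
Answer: -467816618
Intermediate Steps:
(-19606 + (-15910 + 318))*(29017 + k) = (-19606 + (-15910 + 318))*(29017 - 15726) = (-19606 - 15592)*13291 = -35198*13291 = -467816618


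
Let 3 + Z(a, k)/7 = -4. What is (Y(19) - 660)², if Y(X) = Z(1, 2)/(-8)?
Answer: 27363361/64 ≈ 4.2755e+5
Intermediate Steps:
Z(a, k) = -49 (Z(a, k) = -21 + 7*(-4) = -21 - 28 = -49)
Y(X) = 49/8 (Y(X) = -49/(-8) = -49*(-⅛) = 49/8)
(Y(19) - 660)² = (49/8 - 660)² = (-5231/8)² = 27363361/64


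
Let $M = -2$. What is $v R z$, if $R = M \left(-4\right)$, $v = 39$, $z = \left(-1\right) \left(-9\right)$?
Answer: $2808$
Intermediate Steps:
$z = 9$
$R = 8$ ($R = \left(-2\right) \left(-4\right) = 8$)
$v R z = 39 \cdot 8 \cdot 9 = 312 \cdot 9 = 2808$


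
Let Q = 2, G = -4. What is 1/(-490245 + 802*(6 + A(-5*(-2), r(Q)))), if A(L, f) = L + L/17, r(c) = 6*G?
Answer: -17/8108001 ≈ -2.0967e-6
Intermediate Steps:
r(c) = -24 (r(c) = 6*(-4) = -24)
A(L, f) = 18*L/17 (A(L, f) = L + L*(1/17) = L + L/17 = 18*L/17)
1/(-490245 + 802*(6 + A(-5*(-2), r(Q)))) = 1/(-490245 + 802*(6 + 18*(-5*(-2))/17)) = 1/(-490245 + 802*(6 + (18/17)*10)) = 1/(-490245 + 802*(6 + 180/17)) = 1/(-490245 + 802*(282/17)) = 1/(-490245 + 226164/17) = 1/(-8108001/17) = -17/8108001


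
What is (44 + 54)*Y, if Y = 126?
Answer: 12348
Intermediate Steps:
(44 + 54)*Y = (44 + 54)*126 = 98*126 = 12348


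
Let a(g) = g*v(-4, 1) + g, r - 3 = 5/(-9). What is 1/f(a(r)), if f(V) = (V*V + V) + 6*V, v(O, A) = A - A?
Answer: 81/1870 ≈ 0.043316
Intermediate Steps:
r = 22/9 (r = 3 + 5/(-9) = 3 + 5*(-⅑) = 3 - 5/9 = 22/9 ≈ 2.4444)
v(O, A) = 0
a(g) = g (a(g) = g*0 + g = 0 + g = g)
f(V) = V² + 7*V (f(V) = (V² + V) + 6*V = (V + V²) + 6*V = V² + 7*V)
1/f(a(r)) = 1/(22*(7 + 22/9)/9) = 1/((22/9)*(85/9)) = 1/(1870/81) = 81/1870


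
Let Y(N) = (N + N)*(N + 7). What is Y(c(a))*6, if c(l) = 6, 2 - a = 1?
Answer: 936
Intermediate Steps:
a = 1 (a = 2 - 1*1 = 2 - 1 = 1)
Y(N) = 2*N*(7 + N) (Y(N) = (2*N)*(7 + N) = 2*N*(7 + N))
Y(c(a))*6 = (2*6*(7 + 6))*6 = (2*6*13)*6 = 156*6 = 936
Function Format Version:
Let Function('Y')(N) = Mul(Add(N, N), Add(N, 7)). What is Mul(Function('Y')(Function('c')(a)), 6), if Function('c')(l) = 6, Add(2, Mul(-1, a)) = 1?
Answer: 936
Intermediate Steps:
a = 1 (a = Add(2, Mul(-1, 1)) = Add(2, -1) = 1)
Function('Y')(N) = Mul(2, N, Add(7, N)) (Function('Y')(N) = Mul(Mul(2, N), Add(7, N)) = Mul(2, N, Add(7, N)))
Mul(Function('Y')(Function('c')(a)), 6) = Mul(Mul(2, 6, Add(7, 6)), 6) = Mul(Mul(2, 6, 13), 6) = Mul(156, 6) = 936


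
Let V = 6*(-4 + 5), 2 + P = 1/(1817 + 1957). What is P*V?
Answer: -7547/629 ≈ -11.998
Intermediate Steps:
P = -7547/3774 (P = -2 + 1/(1817 + 1957) = -2 + 1/3774 = -7547/3774 ≈ -1.9997)
V = 6 (V = 6*1 = 6)
P*V = -7547/3774*6 = -7547/629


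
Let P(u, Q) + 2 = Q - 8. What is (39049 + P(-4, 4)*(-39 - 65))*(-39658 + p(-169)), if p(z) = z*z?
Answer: -440251281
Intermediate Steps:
P(u, Q) = -10 + Q (P(u, Q) = -2 + (Q - 8) = -2 + (-8 + Q) = -10 + Q)
p(z) = z²
(39049 + P(-4, 4)*(-39 - 65))*(-39658 + p(-169)) = (39049 + (-10 + 4)*(-39 - 65))*(-39658 + (-169)²) = (39049 - 6*(-104))*(-39658 + 28561) = (39049 + 624)*(-11097) = 39673*(-11097) = -440251281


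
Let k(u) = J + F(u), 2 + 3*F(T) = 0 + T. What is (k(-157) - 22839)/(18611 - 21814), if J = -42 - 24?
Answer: 22958/3203 ≈ 7.1677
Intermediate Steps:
F(T) = -⅔ + T/3 (F(T) = -⅔ + (0 + T)/3 = -⅔ + T/3)
J = -66
k(u) = -200/3 + u/3 (k(u) = -66 + (-⅔ + u/3) = -200/3 + u/3)
(k(-157) - 22839)/(18611 - 21814) = ((-200/3 + (⅓)*(-157)) - 22839)/(18611 - 21814) = ((-200/3 - 157/3) - 22839)/(-3203) = (-119 - 22839)*(-1/3203) = -22958*(-1/3203) = 22958/3203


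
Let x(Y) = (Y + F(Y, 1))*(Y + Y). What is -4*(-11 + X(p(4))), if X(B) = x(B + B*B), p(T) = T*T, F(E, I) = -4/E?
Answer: -591796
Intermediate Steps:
p(T) = T**2
x(Y) = 2*Y*(Y - 4/Y) (x(Y) = (Y - 4/Y)*(Y + Y) = (Y - 4/Y)*(2*Y) = 2*Y*(Y - 4/Y))
X(B) = -8 + 2*(B + B**2)**2 (X(B) = -8 + 2*(B + B*B)**2 = -8 + 2*(B + B**2)**2)
-4*(-11 + X(p(4))) = -4*(-11 + (-8 + 2*(4**2)**2*(1 + 4**2)**2)) = -4*(-11 + (-8 + 2*16**2*(1 + 16)**2)) = -4*(-11 + (-8 + 2*256*17**2)) = -4*(-11 + (-8 + 2*256*289)) = -4*(-11 + (-8 + 147968)) = -4*(-11 + 147960) = -4*147949 = -591796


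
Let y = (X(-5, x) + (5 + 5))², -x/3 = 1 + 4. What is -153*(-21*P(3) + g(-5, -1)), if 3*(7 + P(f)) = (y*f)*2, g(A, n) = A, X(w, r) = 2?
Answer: 903618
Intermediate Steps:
x = -15 (x = -3*(1 + 4) = -3*5 = -15)
y = 144 (y = (2 + (5 + 5))² = (2 + 10)² = 12² = 144)
P(f) = -7 + 96*f (P(f) = -7 + ((144*f)*2)/3 = -7 + (288*f)/3 = -7 + 96*f)
-153*(-21*P(3) + g(-5, -1)) = -153*(-21*(-7 + 96*3) - 5) = -153*(-21*(-7 + 288) - 5) = -153*(-21*281 - 5) = -153*(-5901 - 5) = -153*(-5906) = 903618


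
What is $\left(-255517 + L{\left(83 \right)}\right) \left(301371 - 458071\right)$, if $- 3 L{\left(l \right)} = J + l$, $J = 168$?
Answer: $\frac{120157873400}{3} \approx 4.0053 \cdot 10^{10}$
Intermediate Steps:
$L{\left(l \right)} = -56 - \frac{l}{3}$ ($L{\left(l \right)} = - \frac{168 + l}{3} = -56 - \frac{l}{3}$)
$\left(-255517 + L{\left(83 \right)}\right) \left(301371 - 458071\right) = \left(-255517 - \frac{251}{3}\right) \left(301371 - 458071\right) = \left(-255517 - \frac{251}{3}\right) \left(-156700\right) = \left(- \frac{766802}{3}\right) \left(-156700\right) = \frac{120157873400}{3}$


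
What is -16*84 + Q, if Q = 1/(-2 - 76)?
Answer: -104833/78 ≈ -1344.0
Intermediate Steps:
Q = -1/78 (Q = 1/(-78) = -1/78 ≈ -0.012821)
-16*84 + Q = -16*84 - 1/78 = -1344 - 1/78 = -104833/78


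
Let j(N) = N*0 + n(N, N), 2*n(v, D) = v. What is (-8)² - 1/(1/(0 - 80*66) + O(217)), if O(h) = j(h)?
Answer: 36658976/572879 ≈ 63.991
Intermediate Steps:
n(v, D) = v/2
j(N) = N/2 (j(N) = N*0 + N/2 = 0 + N/2 = N/2)
O(h) = h/2
(-8)² - 1/(1/(0 - 80*66) + O(217)) = (-8)² - 1/(1/(0 - 80*66) + (½)*217) = 64 - 1/(1/(0 - 5280) + 217/2) = 64 - 1/(1/(-5280) + 217/2) = 64 - 1/(-1/5280 + 217/2) = 64 - 1/572879/5280 = 64 - 1*5280/572879 = 64 - 5280/572879 = 36658976/572879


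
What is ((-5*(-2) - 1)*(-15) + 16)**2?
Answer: 14161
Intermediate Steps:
((-5*(-2) - 1)*(-15) + 16)**2 = ((10 - 1)*(-15) + 16)**2 = (9*(-15) + 16)**2 = (-135 + 16)**2 = (-119)**2 = 14161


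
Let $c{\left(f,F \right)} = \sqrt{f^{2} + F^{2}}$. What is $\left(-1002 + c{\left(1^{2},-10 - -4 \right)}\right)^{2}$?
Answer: $\left(1002 - \sqrt{37}\right)^{2} \approx 9.9185 \cdot 10^{5}$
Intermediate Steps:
$c{\left(f,F \right)} = \sqrt{F^{2} + f^{2}}$
$\left(-1002 + c{\left(1^{2},-10 - -4 \right)}\right)^{2} = \left(-1002 + \sqrt{\left(-10 - -4\right)^{2} + \left(1^{2}\right)^{2}}\right)^{2} = \left(-1002 + \sqrt{\left(-10 + 4\right)^{2} + 1^{2}}\right)^{2} = \left(-1002 + \sqrt{\left(-6\right)^{2} + 1}\right)^{2} = \left(-1002 + \sqrt{36 + 1}\right)^{2} = \left(-1002 + \sqrt{37}\right)^{2}$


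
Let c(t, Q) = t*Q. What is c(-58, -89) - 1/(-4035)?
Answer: 20828671/4035 ≈ 5162.0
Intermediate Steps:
c(t, Q) = Q*t
c(-58, -89) - 1/(-4035) = -89*(-58) - 1/(-4035) = 5162 - 1*(-1/4035) = 5162 + 1/4035 = 20828671/4035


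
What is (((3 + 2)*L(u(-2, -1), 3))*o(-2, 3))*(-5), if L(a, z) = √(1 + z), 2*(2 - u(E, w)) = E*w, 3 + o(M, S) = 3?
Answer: 0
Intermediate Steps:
o(M, S) = 0 (o(M, S) = -3 + 3 = 0)
u(E, w) = 2 - E*w/2
(((3 + 2)*L(u(-2, -1), 3))*o(-2, 3))*(-5) = (((3 + 2)*√(1 + 3))*0)*(-5) = ((5*√4)*0)*(-5) = ((5*2)*0)*(-5) = (10*0)*(-5) = 0*(-5) = 0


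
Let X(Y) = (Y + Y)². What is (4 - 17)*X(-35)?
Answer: -63700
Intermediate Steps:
X(Y) = 4*Y² (X(Y) = (2*Y)² = 4*Y²)
(4 - 17)*X(-35) = (4 - 17)*(4*(-35)²) = -52*1225 = -13*4900 = -63700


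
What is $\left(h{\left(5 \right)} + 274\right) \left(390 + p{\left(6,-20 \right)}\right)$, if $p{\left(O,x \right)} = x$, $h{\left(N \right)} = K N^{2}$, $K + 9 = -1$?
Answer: $8880$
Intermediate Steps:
$K = -10$ ($K = -9 - 1 = -10$)
$h{\left(N \right)} = - 10 N^{2}$
$\left(h{\left(5 \right)} + 274\right) \left(390 + p{\left(6,-20 \right)}\right) = \left(- 10 \cdot 5^{2} + 274\right) \left(390 - 20\right) = \left(\left(-10\right) 25 + 274\right) 370 = \left(-250 + 274\right) 370 = 24 \cdot 370 = 8880$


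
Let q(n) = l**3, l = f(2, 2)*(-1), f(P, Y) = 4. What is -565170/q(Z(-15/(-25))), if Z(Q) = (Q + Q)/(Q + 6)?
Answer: 282585/32 ≈ 8830.8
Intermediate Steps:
l = -4 (l = 4*(-1) = -4)
Z(Q) = 2*Q/(6 + Q) (Z(Q) = (2*Q)/(6 + Q) = 2*Q/(6 + Q))
q(n) = -64 (q(n) = (-4)**3 = -64)
-565170/q(Z(-15/(-25))) = -565170/(-64) = -565170*(-1/64) = 282585/32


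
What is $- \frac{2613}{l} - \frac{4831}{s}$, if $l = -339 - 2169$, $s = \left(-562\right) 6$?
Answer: $\frac{435983}{176187} \approx 2.4745$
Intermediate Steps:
$s = -3372$
$l = -2508$ ($l = -339 - 2169 = -2508$)
$- \frac{2613}{l} - \frac{4831}{s} = - \frac{2613}{-2508} - \frac{4831}{-3372} = \left(-2613\right) \left(- \frac{1}{2508}\right) - - \frac{4831}{3372} = \frac{871}{836} + \frac{4831}{3372} = \frac{435983}{176187}$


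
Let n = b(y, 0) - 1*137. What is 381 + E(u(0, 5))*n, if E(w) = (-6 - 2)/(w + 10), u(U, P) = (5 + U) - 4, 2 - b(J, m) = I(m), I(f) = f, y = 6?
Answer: 5271/11 ≈ 479.18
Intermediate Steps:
b(J, m) = 2 - m
u(U, P) = 1 + U
n = -135 (n = (2 - 1*0) - 1*137 = (2 + 0) - 137 = 2 - 137 = -135)
E(w) = -8/(10 + w)
381 + E(u(0, 5))*n = 381 - 8/(10 + (1 + 0))*(-135) = 381 - 8/(10 + 1)*(-135) = 381 - 8/11*(-135) = 381 + 1080/11 = 5271/11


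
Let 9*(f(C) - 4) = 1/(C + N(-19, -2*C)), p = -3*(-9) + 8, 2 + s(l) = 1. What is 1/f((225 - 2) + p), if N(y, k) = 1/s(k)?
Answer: 2313/9253 ≈ 0.24997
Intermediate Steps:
s(l) = -1 (s(l) = -2 + 1 = -1)
p = 35 (p = 27 + 8 = 35)
N(y, k) = -1 (N(y, k) = 1/(-1) = -1)
f(C) = 4 + 1/(9*(-1 + C)) (f(C) = 4 + 1/(9*(C - 1)) = 4 + 1/(9*(-1 + C)))
1/f((225 - 2) + p) = 1/((-35 + 36*((225 - 2) + 35))/(9*(-1 + ((225 - 2) + 35)))) = 1/((-35 + 36*(223 + 35))/(9*(-1 + (223 + 35)))) = 1/((-35 + 36*258)/(9*(-1 + 258))) = 1/((⅑)*(-35 + 9288)/257) = 1/((⅑)*(1/257)*9253) = 1/(9253/2313) = 2313/9253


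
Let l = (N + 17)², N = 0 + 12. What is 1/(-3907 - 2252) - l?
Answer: -5179720/6159 ≈ -841.00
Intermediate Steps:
N = 12
l = 841 (l = (12 + 17)² = 29² = 841)
1/(-3907 - 2252) - l = 1/(-3907 - 2252) - 1*841 = 1/(-6159) - 841 = -1/6159 - 841 = -5179720/6159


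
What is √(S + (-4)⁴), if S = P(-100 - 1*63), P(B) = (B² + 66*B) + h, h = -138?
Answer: √15929 ≈ 126.21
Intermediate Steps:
P(B) = -138 + B² + 66*B (P(B) = (B² + 66*B) - 138 = -138 + B² + 66*B)
S = 15673 (S = -138 + (-100 - 1*63)² + 66*(-100 - 1*63) = -138 + (-100 - 63)² + 66*(-100 - 63) = -138 + (-163)² + 66*(-163) = -138 + 26569 - 10758 = 15673)
√(S + (-4)⁴) = √(15673 + (-4)⁴) = √(15673 + 256) = √15929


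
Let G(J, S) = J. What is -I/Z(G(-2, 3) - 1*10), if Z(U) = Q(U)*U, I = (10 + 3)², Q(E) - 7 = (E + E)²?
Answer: 169/6996 ≈ 0.024157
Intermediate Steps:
Q(E) = 7 + 4*E² (Q(E) = 7 + (E + E)² = 7 + (2*E)² = 7 + 4*E²)
I = 169 (I = 13² = 169)
Z(U) = U*(7 + 4*U²) (Z(U) = (7 + 4*U²)*U = U*(7 + 4*U²))
-I/Z(G(-2, 3) - 1*10) = -169/((-2 - 1*10)*(7 + 4*(-2 - 1*10)²)) = -169/((-2 - 10)*(7 + 4*(-2 - 10)²)) = -169/((-12*(7 + 4*(-12)²))) = -169/((-12*(7 + 4*144))) = -169/((-12*(7 + 576))) = -169/((-12*583)) = -169/(-6996) = -169*(-1)/6996 = -1*(-169/6996) = 169/6996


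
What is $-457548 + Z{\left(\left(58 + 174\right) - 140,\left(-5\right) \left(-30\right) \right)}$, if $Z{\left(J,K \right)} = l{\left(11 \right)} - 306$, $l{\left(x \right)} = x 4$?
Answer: $-457810$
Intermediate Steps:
$l{\left(x \right)} = 4 x$
$Z{\left(J,K \right)} = -262$ ($Z{\left(J,K \right)} = 4 \cdot 11 - 306 = 44 - 306 = -262$)
$-457548 + Z{\left(\left(58 + 174\right) - 140,\left(-5\right) \left(-30\right) \right)} = -457548 - 262 = -457810$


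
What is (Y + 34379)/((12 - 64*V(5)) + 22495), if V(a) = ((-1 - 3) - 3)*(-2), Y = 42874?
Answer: 77253/21611 ≈ 3.5747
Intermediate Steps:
V(a) = 14 (V(a) = (-4 - 3)*(-2) = -7*(-2) = 14)
(Y + 34379)/((12 - 64*V(5)) + 22495) = (42874 + 34379)/((12 - 64*14) + 22495) = 77253/((12 - 896) + 22495) = 77253/(-884 + 22495) = 77253/21611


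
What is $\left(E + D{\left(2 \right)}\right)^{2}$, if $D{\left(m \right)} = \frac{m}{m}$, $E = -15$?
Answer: $196$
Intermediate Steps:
$D{\left(m \right)} = 1$
$\left(E + D{\left(2 \right)}\right)^{2} = \left(-15 + 1\right)^{2} = \left(-14\right)^{2} = 196$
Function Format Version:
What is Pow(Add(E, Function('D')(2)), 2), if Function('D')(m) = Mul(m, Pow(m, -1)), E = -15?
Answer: 196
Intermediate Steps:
Function('D')(m) = 1
Pow(Add(E, Function('D')(2)), 2) = Pow(Add(-15, 1), 2) = Pow(-14, 2) = 196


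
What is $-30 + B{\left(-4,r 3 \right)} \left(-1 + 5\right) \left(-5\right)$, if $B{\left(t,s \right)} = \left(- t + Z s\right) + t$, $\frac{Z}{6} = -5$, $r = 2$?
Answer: $3570$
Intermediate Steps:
$Z = -30$ ($Z = 6 \left(-5\right) = -30$)
$B{\left(t,s \right)} = - 30 s$ ($B{\left(t,s \right)} = \left(- t - 30 s\right) + t = - 30 s$)
$-30 + B{\left(-4,r 3 \right)} \left(-1 + 5\right) \left(-5\right) = -30 + - 30 \cdot 2 \cdot 3 \left(-1 + 5\right) \left(-5\right) = -30 + \left(-30\right) 6 \cdot 4 \left(-5\right) = -30 - -3600 = -30 + 3600 = 3570$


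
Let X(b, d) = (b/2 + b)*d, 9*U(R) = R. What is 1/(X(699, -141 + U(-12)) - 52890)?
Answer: -2/404253 ≈ -4.9474e-6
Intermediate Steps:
U(R) = R/9
X(b, d) = 3*b*d/2 (X(b, d) = (b*(1/2) + b)*d = (b/2 + b)*d = (3*b/2)*d = 3*b*d/2)
1/(X(699, -141 + U(-12)) - 52890) = 1/((3/2)*699*(-141 + (1/9)*(-12)) - 52890) = 1/((3/2)*699*(-141 - 4/3) - 52890) = 1/((3/2)*699*(-427/3) - 52890) = 1/(-298473/2 - 52890) = 1/(-404253/2) = -2/404253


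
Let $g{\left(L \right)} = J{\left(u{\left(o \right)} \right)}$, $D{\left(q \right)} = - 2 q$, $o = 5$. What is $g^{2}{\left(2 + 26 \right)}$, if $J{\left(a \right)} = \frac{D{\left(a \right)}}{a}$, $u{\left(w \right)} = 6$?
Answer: $4$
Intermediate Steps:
$J{\left(a \right)} = -2$ ($J{\left(a \right)} = \frac{\left(-2\right) a}{a} = -2$)
$g{\left(L \right)} = -2$
$g^{2}{\left(2 + 26 \right)} = \left(-2\right)^{2} = 4$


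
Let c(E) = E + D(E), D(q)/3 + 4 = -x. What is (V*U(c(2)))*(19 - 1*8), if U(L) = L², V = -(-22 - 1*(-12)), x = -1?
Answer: 5390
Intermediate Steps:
D(q) = -9 (D(q) = -12 + 3*(-1*(-1)) = -12 + 3*1 = -12 + 3 = -9)
c(E) = -9 + E (c(E) = E - 9 = -9 + E)
V = 10 (V = -(-22 + 12) = -1*(-10) = 10)
(V*U(c(2)))*(19 - 1*8) = (10*(-9 + 2)²)*(19 - 1*8) = (10*(-7)²)*(19 - 8) = (10*49)*11 = 490*11 = 5390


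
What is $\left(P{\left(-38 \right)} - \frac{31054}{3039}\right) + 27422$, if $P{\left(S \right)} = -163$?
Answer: $\frac{82809047}{3039} \approx 27249.0$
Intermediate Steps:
$\left(P{\left(-38 \right)} - \frac{31054}{3039}\right) + 27422 = \left(-163 - \frac{31054}{3039}\right) + 27422 = - \frac{526411}{3039} + 27422 = \frac{82809047}{3039}$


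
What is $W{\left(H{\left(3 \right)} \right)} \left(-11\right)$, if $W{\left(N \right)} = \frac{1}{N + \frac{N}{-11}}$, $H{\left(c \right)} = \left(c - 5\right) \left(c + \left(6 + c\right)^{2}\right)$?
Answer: $\frac{121}{1680} \approx 0.072024$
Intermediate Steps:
$H{\left(c \right)} = \left(-5 + c\right) \left(c + \left(6 + c\right)^{2}\right)$
$W{\left(N \right)} = \frac{11}{10 N}$ ($W{\left(N \right)} = \frac{1}{N + N \left(- \frac{1}{11}\right)} = \frac{1}{N - \frac{N}{11}} = \frac{1}{\frac{10}{11} N} = \frac{11}{10 N}$)
$W{\left(H{\left(3 \right)} \right)} \left(-11\right) = \frac{11}{10 \left(-180 + 3^{3} - 87 + 8 \cdot 3^{2}\right)} \left(-11\right) = \frac{11}{10 \left(-180 + 27 - 87 + 8 \cdot 9\right)} \left(-11\right) = \frac{11}{10 \left(-180 + 27 - 87 + 72\right)} \left(-11\right) = \frac{11}{10 \left(-168\right)} \left(-11\right) = \frac{11}{10} \left(- \frac{1}{168}\right) \left(-11\right) = \left(- \frac{11}{1680}\right) \left(-11\right) = \frac{121}{1680}$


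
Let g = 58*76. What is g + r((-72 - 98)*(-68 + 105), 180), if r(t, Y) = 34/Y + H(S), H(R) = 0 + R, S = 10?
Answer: 397637/90 ≈ 4418.2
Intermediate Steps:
H(R) = R
r(t, Y) = 10 + 34/Y (r(t, Y) = 34/Y + 10 = 10 + 34/Y)
g = 4408
g + r((-72 - 98)*(-68 + 105), 180) = 4408 + (10 + 34/180) = 4408 + (10 + 34*(1/180)) = 4408 + (10 + 17/90) = 4408 + 917/90 = 397637/90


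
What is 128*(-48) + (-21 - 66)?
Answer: -6231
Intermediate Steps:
128*(-48) + (-21 - 66) = -6144 - 87 = -6231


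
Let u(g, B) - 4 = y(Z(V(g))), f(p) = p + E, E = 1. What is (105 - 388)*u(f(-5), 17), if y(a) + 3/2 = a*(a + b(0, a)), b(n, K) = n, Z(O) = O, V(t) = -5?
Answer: -15565/2 ≈ -7782.5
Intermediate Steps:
f(p) = 1 + p (f(p) = p + 1 = 1 + p)
y(a) = -3/2 + a² (y(a) = -3/2 + a*(a + 0) = -3/2 + a*a = -3/2 + a²)
u(g, B) = 55/2 (u(g, B) = 4 + (-3/2 + (-5)²) = 4 + (-3/2 + 25) = 4 + 47/2 = 55/2)
(105 - 388)*u(f(-5), 17) = (105 - 388)*(55/2) = -283*55/2 = -15565/2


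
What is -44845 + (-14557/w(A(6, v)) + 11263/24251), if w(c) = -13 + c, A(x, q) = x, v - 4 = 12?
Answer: -7259652017/169757 ≈ -42765.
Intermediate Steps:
v = 16 (v = 4 + 12 = 16)
-44845 + (-14557/w(A(6, v)) + 11263/24251) = -44845 + (-14557/(-13 + 6) + 11263/24251) = -44845 + (-14557/(-7) + 11263*(1/24251)) = -44845 + (-14557*(-⅐) + 11263/24251) = -44845 + (14557/7 + 11263/24251) = -44845 + 353100648/169757 = -7259652017/169757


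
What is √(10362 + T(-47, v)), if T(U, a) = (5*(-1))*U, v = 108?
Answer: √10597 ≈ 102.94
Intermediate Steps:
T(U, a) = -5*U
√(10362 + T(-47, v)) = √(10362 - 5*(-47)) = √(10362 + 235) = √10597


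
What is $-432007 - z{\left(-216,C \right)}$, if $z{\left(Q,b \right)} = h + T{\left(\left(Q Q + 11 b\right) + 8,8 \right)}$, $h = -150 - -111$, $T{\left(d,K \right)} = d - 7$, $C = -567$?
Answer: $-472388$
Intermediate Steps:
$T{\left(d,K \right)} = -7 + d$
$h = -39$ ($h = -150 + 111 = -39$)
$z{\left(Q,b \right)} = -38 + Q^{2} + 11 b$ ($z{\left(Q,b \right)} = -39 - \left(-1 - 11 b - Q Q\right) = -39 - \left(-1 - Q^{2} - 11 b\right) = -39 + \left(1 + Q^{2} + 11 b\right) = -38 + Q^{2} + 11 b$)
$-432007 - z{\left(-216,C \right)} = -432007 - \left(-38 + \left(-216\right)^{2} + 11 \left(-567\right)\right) = -432007 - \left(-38 + 46656 - 6237\right) = -432007 - 40381 = -472388$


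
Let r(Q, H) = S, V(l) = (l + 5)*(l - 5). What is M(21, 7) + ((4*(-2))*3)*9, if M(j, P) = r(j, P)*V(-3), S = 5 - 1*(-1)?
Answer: -312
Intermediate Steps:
V(l) = (-5 + l)*(5 + l) (V(l) = (5 + l)*(-5 + l) = (-5 + l)*(5 + l))
S = 6 (S = 5 + 1 = 6)
r(Q, H) = 6
M(j, P) = -96 (M(j, P) = 6*(-25 + (-3)²) = 6*(-25 + 9) = 6*(-16) = -96)
M(21, 7) + ((4*(-2))*3)*9 = -96 + ((4*(-2))*3)*9 = -96 - 8*3*9 = -96 - 24*9 = -96 - 216 = -312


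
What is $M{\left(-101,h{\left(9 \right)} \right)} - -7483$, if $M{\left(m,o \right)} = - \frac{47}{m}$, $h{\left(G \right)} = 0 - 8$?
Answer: $\frac{755830}{101} \approx 7483.5$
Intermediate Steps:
$h{\left(G \right)} = -8$ ($h{\left(G \right)} = 0 - 8 = -8$)
$M{\left(-101,h{\left(9 \right)} \right)} - -7483 = - \frac{47}{-101} - -7483 = \left(-47\right) \left(- \frac{1}{101}\right) + 7483 = \frac{47}{101} + 7483 = \frac{755830}{101}$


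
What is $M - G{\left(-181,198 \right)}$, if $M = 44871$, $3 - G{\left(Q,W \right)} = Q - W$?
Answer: $44489$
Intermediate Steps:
$G{\left(Q,W \right)} = 3 + W - Q$ ($G{\left(Q,W \right)} = 3 - \left(Q - W\right) = 3 + W - Q$)
$M - G{\left(-181,198 \right)} = 44871 - \left(3 + 198 - -181\right) = 44871 - \left(3 + 198 + 181\right) = 44871 - 382 = 44489$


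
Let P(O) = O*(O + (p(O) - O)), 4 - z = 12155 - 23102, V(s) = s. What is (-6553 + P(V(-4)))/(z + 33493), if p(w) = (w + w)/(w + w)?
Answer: -6557/44444 ≈ -0.14753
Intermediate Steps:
p(w) = 1 (p(w) = (2*w)/((2*w)) = (2*w)*(1/(2*w)) = 1)
z = 10951 (z = 4 - (12155 - 23102) = 4 - 1*(-10947) = 4 + 10947 = 10951)
P(O) = O (P(O) = O*(O + (1 - O)) = O*1 = O)
(-6553 + P(V(-4)))/(z + 33493) = (-6553 - 4)/(10951 + 33493) = -6557/44444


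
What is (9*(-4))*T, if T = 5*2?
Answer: -360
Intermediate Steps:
T = 10
(9*(-4))*T = (9*(-4))*10 = -36*10 = -360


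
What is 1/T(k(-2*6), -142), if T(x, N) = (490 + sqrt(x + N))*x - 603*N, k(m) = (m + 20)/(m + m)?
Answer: 2307492/197204420059 + 3*I*sqrt(1281)/197204420059 ≈ 1.1701e-5 + 5.4448e-10*I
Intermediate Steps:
k(m) = (20 + m)/(2*m) (k(m) = (20 + m)/((2*m)) = (20 + m)*(1/(2*m)) = (20 + m)/(2*m))
T(x, N) = -603*N + x*(490 + sqrt(N + x)) (T(x, N) = (490 + sqrt(N + x))*x - 603*N = x*(490 + sqrt(N + x)) - 603*N = -603*N + x*(490 + sqrt(N + x)))
1/T(k(-2*6), -142) = 1/(-603*(-142) + 490*((20 - 2*6)/(2*((-2*6)))) + ((20 - 2*6)/(2*((-2*6))))*sqrt(-142 + (20 - 2*6)/(2*((-2*6))))) = 1/(85626 + 490*((1/2)*(20 - 12)/(-12)) + ((1/2)*(20 - 12)/(-12))*sqrt(-142 + (1/2)*(20 - 12)/(-12))) = 1/(85626 + 490*((1/2)*(-1/12)*8) + ((1/2)*(-1/12)*8)*sqrt(-142 + (1/2)*(-1/12)*8)) = 1/(85626 + 490*(-1/3) - sqrt(-142 - 1/3)/3) = 1/(85626 - 490/3 - I*sqrt(1281)/9) = 1/(256388/3 - I*sqrt(1281)/9)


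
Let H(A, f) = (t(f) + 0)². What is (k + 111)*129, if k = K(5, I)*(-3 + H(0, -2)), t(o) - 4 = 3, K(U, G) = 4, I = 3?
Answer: 38055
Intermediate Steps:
t(o) = 7 (t(o) = 4 + 3 = 7)
H(A, f) = 49 (H(A, f) = (7 + 0)² = 7² = 49)
k = 184 (k = 4*(-3 + 49) = 4*46 = 184)
(k + 111)*129 = (184 + 111)*129 = 295*129 = 38055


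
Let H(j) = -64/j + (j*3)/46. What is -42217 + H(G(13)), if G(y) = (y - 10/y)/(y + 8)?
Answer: -9390550023/221858 ≈ -42327.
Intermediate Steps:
G(y) = (y - 10/y)/(8 + y)
H(j) = -64/j + 3*j/46 (H(j) = -64/j + (3*j)*(1/46) = -64/j + 3*j/46)
-42217 + H(G(13)) = -42217 + (-64*13*(8 + 13)/(-10 + 13**2) + 3*((-10 + 13**2)/(13*(8 + 13)))/46) = -42217 + (-64*273/(-10 + 169) + 3*((1/13)*(-10 + 169)/21)/46) = -42217 + (-64/((1/13)*(1/21)*159) + 3*((1/13)*(1/21)*159)/46) = -42217 + (-64/53/91 + (3/46)*(53/91)) = -42217 + (-64*91/53 + 159/4186) = -42217 + (-5824/53 + 159/4186) = -42217 - 24370837/221858 = -9390550023/221858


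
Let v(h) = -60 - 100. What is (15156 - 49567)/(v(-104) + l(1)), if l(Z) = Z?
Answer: 34411/159 ≈ 216.42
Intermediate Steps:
v(h) = -160
(15156 - 49567)/(v(-104) + l(1)) = (15156 - 49567)/(-160 + 1) = -34411/(-159) = -34411*(-1/159) = 34411/159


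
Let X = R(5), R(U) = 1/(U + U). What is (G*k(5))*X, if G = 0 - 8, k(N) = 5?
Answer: -4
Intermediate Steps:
G = -8
R(U) = 1/(2*U)
X = ⅒ (X = (½)/5 = (½)*(⅕) = ⅒ ≈ 0.10000)
(G*k(5))*X = -8*5*(⅒) = -40*⅒ = -4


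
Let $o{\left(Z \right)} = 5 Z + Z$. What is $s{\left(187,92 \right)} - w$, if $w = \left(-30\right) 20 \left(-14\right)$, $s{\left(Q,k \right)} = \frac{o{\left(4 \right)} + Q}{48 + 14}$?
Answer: $- \frac{520589}{62} \approx -8396.6$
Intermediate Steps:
$o{\left(Z \right)} = 6 Z$
$s{\left(Q,k \right)} = \frac{12}{31} + \frac{Q}{62}$ ($s{\left(Q,k \right)} = \frac{6 \cdot 4 + Q}{48 + 14} = \frac{24 + Q}{62} = \left(24 + Q\right) \frac{1}{62} = \frac{12}{31} + \frac{Q}{62}$)
$w = 8400$ ($w = \left(-600\right) \left(-14\right) = 8400$)
$s{\left(187,92 \right)} - w = \left(\frac{12}{31} + \frac{1}{62} \cdot 187\right) - 8400 = \left(\frac{12}{31} + \frac{187}{62}\right) - 8400 = \frac{211}{62} - 8400 = - \frac{520589}{62}$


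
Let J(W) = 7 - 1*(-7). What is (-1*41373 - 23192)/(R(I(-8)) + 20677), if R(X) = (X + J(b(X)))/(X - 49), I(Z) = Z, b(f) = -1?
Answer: -1226735/392861 ≈ -3.1226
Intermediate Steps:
J(W) = 14 (J(W) = 7 + 7 = 14)
R(X) = (14 + X)/(-49 + X) (R(X) = (X + 14)/(X - 49) = (14 + X)/(-49 + X))
(-1*41373 - 23192)/(R(I(-8)) + 20677) = (-1*41373 - 23192)/((14 - 8)/(-49 - 8) + 20677) = (-41373 - 23192)/(6/(-57) + 20677) = -64565/(-1/57*6 + 20677) = -64565/(-2/19 + 20677) = -64565/392861/19 = -64565*19/392861 = -1226735/392861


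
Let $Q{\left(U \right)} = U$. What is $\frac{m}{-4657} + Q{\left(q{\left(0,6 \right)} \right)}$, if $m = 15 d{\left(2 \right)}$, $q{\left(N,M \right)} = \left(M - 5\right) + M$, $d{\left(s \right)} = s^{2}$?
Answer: $\frac{32539}{4657} \approx 6.9871$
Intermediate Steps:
$q{\left(N,M \right)} = -5 + 2 M$ ($q{\left(N,M \right)} = \left(-5 + M\right) + M = -5 + 2 M$)
$m = 60$ ($m = 15 \cdot 2^{2} = 15 \cdot 4 = 60$)
$\frac{m}{-4657} + Q{\left(q{\left(0,6 \right)} \right)} = \frac{60}{-4657} + \left(-5 + 2 \cdot 6\right) = 60 \left(- \frac{1}{4657}\right) + \left(-5 + 12\right) = - \frac{60}{4657} + 7 = \frac{32539}{4657}$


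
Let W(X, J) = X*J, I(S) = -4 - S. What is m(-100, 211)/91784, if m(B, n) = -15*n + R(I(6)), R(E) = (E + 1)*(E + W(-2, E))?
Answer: -465/13112 ≈ -0.035464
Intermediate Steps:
W(X, J) = J*X
R(E) = -E*(1 + E) (R(E) = (E + 1)*(E + E*(-2)) = (1 + E)*(E - 2*E) = (1 + E)*(-E) = -E*(1 + E))
m(B, n) = -90 - 15*n (m(B, n) = -15*n + (-4 - 1*6)*(-1 - (-4 - 1*6)) = -15*n + (-4 - 6)*(-1 - (-4 - 6)) = -15*n - 10*(-1 - 1*(-10)) = -15*n - 10*(-1 + 10) = -15*n - 10*9 = -15*n - 90 = -90 - 15*n)
m(-100, 211)/91784 = (-90 - 15*211)/91784 = (-90 - 3165)*(1/91784) = -3255*1/91784 = -465/13112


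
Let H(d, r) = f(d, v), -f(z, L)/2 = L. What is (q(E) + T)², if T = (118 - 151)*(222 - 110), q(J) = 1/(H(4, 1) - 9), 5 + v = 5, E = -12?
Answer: 1106560225/81 ≈ 1.3661e+7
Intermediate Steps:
v = 0 (v = -5 + 5 = 0)
f(z, L) = -2*L
H(d, r) = 0 (H(d, r) = -2*0 = 0)
q(J) = -⅑ (q(J) = 1/(0 - 9) = 1/(-9) = -⅑)
T = -3696 (T = -33*112 = -3696)
(q(E) + T)² = (-⅑ - 3696)² = (-33265/9)² = 1106560225/81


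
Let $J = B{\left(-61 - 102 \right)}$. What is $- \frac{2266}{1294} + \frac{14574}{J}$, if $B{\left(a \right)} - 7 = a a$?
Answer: $- \frac{10340615}{8597336} \approx -1.2028$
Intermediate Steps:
$B{\left(a \right)} = 7 + a^{2}$ ($B{\left(a \right)} = 7 + a a = 7 + a^{2}$)
$J = 26576$ ($J = 7 + \left(-61 - 102\right)^{2} = 7 + \left(-163\right)^{2} = 7 + 26569 = 26576$)
$- \frac{2266}{1294} + \frac{14574}{J} = - \frac{2266}{1294} + \frac{14574}{26576} = \left(-2266\right) \frac{1}{1294} + 14574 \cdot \frac{1}{26576} = - \frac{1133}{647} + \frac{7287}{13288} = - \frac{10340615}{8597336}$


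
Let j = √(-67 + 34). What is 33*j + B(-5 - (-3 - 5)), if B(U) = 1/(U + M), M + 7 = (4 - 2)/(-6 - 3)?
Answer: -9/38 + 33*I*√33 ≈ -0.23684 + 189.57*I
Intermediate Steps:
M = -65/9 (M = -7 + (4 - 2)/(-6 - 3) = -7 + 2/(-9) = -7 + 2*(-⅑) = -7 - 2/9 = -65/9 ≈ -7.2222)
B(U) = 1/(-65/9 + U) (B(U) = 1/(U - 65/9) = 1/(-65/9 + U))
j = I*√33 (j = √(-33) = I*√33 ≈ 5.7446*I)
33*j + B(-5 - (-3 - 5)) = 33*(I*√33) + 9/(-65 + 9*(-5 - (-3 - 5))) = 33*I*√33 + 9/(-65 + 9*(-5 - 1*(-8))) = 33*I*√33 + 9/(-65 + 9*(-5 + 8)) = 33*I*√33 + 9/(-65 + 9*3) = 33*I*√33 + 9/(-65 + 27) = 33*I*√33 + 9/(-38) = 33*I*√33 + 9*(-1/38) = 33*I*√33 - 9/38 = -9/38 + 33*I*√33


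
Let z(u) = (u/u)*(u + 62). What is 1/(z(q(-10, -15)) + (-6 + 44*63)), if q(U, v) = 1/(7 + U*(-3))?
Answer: 37/104637 ≈ 0.00035360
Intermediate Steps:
q(U, v) = 1/(7 - 3*U)
z(u) = 62 + u (z(u) = 1*(62 + u) = 62 + u)
1/(z(q(-10, -15)) + (-6 + 44*63)) = 1/((62 - 1/(-7 + 3*(-10))) + (-6 + 44*63)) = 1/((62 - 1/(-7 - 30)) + (-6 + 2772)) = 1/((62 - 1/(-37)) + 2766) = 1/((62 - 1*(-1/37)) + 2766) = 1/((62 + 1/37) + 2766) = 1/(2295/37 + 2766) = 1/(104637/37) = 37/104637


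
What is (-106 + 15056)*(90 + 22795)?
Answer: 342130750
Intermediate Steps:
(-106 + 15056)*(90 + 22795) = 14950*22885 = 342130750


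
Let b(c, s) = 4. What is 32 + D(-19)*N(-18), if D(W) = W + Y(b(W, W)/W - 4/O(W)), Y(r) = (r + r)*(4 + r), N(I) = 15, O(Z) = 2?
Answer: -134173/361 ≈ -371.67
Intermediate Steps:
Y(r) = 2*r*(4 + r) (Y(r) = (2*r)*(4 + r) = 2*r*(4 + r))
D(W) = W + 2*(-2 + 4/W)*(2 + 4/W) (D(W) = W + 2*(4/W - 4/2)*(4 + (4/W - 4/2)) = W + 2*(4/W - 4*½)*(4 + (4/W - 4*½)) = W + 2*(4/W - 2)*(4 + (4/W - 2)) = W + 2*(-2 + 4/W)*(4 + (-2 + 4/W)) = W + 2*(-2 + 4/W)*(2 + 4/W))
32 + D(-19)*N(-18) = 32 + (-8 - 19 + 32/(-19)²)*15 = 32 + (-8 - 19 + 32*(1/361))*15 = 32 + (-8 - 19 + 32/361)*15 = 32 - 9715/361*15 = 32 - 145725/361 = -134173/361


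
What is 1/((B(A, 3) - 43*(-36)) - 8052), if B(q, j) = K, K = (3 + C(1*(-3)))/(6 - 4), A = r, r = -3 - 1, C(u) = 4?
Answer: -2/13001 ≈ -0.00015383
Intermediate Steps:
r = -4
A = -4
K = 7/2 (K = (3 + 4)/(6 - 4) = 7/2 ≈ 3.5000)
B(q, j) = 7/2
1/((B(A, 3) - 43*(-36)) - 8052) = 1/((7/2 - 43*(-36)) - 8052) = 1/((7/2 + 1548) - 8052) = 1/(3103/2 - 8052) = 1/(-13001/2) = -2/13001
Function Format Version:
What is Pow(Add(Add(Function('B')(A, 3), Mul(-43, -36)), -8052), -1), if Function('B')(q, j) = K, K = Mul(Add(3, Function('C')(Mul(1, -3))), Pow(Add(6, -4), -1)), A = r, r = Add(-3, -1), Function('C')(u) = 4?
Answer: Rational(-2, 13001) ≈ -0.00015383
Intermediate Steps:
r = -4
A = -4
K = Rational(7, 2) (K = Mul(Add(3, 4), Pow(Add(6, -4), -1)) = Mul(7, Pow(2, -1)) = Mul(7, Rational(1, 2)) = Rational(7, 2) ≈ 3.5000)
Function('B')(q, j) = Rational(7, 2)
Pow(Add(Add(Function('B')(A, 3), Mul(-43, -36)), -8052), -1) = Pow(Add(Add(Rational(7, 2), Mul(-43, -36)), -8052), -1) = Pow(Add(Add(Rational(7, 2), 1548), -8052), -1) = Pow(Add(Rational(3103, 2), -8052), -1) = Pow(Rational(-13001, 2), -1) = Rational(-2, 13001)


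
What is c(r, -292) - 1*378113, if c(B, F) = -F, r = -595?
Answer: -377821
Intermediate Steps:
c(r, -292) - 1*378113 = -1*(-292) - 1*378113 = 292 - 378113 = -377821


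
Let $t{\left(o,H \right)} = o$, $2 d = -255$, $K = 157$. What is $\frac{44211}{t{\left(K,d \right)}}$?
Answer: $\frac{44211}{157} \approx 281.6$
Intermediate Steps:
$d = - \frac{255}{2}$ ($d = \frac{1}{2} \left(-255\right) = - \frac{255}{2} \approx -127.5$)
$\frac{44211}{t{\left(K,d \right)}} = \frac{44211}{157}$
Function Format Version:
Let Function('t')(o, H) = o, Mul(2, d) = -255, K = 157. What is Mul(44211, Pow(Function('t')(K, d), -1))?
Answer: Rational(44211, 157) ≈ 281.60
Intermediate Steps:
d = Rational(-255, 2) (d = Mul(Rational(1, 2), -255) = Rational(-255, 2) ≈ -127.50)
Mul(44211, Pow(Function('t')(K, d), -1)) = Mul(44211, Pow(157, -1)) = Mul(44211, Rational(1, 157)) = Rational(44211, 157)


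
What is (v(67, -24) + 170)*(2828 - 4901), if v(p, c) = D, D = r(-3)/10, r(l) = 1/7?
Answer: -24670773/70 ≈ -3.5244e+5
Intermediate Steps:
r(l) = ⅐
D = 1/70 (D = (⅐)/10 = (⅐)*(⅒) = 1/70 ≈ 0.014286)
v(p, c) = 1/70
(v(67, -24) + 170)*(2828 - 4901) = (1/70 + 170)*(2828 - 4901) = (11901/70)*(-2073) = -24670773/70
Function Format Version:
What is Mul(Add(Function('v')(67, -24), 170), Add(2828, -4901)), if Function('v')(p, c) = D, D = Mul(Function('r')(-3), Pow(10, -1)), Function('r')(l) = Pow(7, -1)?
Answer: Rational(-24670773, 70) ≈ -3.5244e+5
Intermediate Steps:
Function('r')(l) = Rational(1, 7)
D = Rational(1, 70) (D = Mul(Rational(1, 7), Pow(10, -1)) = Mul(Rational(1, 7), Rational(1, 10)) = Rational(1, 70) ≈ 0.014286)
Function('v')(p, c) = Rational(1, 70)
Mul(Add(Function('v')(67, -24), 170), Add(2828, -4901)) = Mul(Add(Rational(1, 70), 170), Add(2828, -4901)) = Mul(Rational(11901, 70), -2073) = Rational(-24670773, 70)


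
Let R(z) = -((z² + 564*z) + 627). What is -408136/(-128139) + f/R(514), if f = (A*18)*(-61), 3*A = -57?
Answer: 20338868906/6461921631 ≈ 3.1475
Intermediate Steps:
A = -19 (A = (⅓)*(-57) = -19)
R(z) = -627 - z² - 564*z (R(z) = -(627 + z² + 564*z) = -627 - z² - 564*z)
f = 20862 (f = -19*18*(-61) = -342*(-61) = 20862)
-408136/(-128139) + f/R(514) = -408136/(-128139) + 20862/(-627 - 1*514² - 564*514) = -408136*(-1/128139) + 20862/(-627 - 1*264196 - 289896) = 408136/128139 + 20862/(-627 - 264196 - 289896) = 408136/128139 + 20862/(-554719) = 408136/128139 + 20862*(-1/554719) = 408136/128139 - 20862/554719 = 20338868906/6461921631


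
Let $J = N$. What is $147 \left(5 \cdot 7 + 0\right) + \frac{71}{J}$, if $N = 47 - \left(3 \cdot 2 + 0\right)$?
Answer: $\frac{211016}{41} \approx 5146.7$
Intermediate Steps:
$N = 41$ ($N = 47 - \left(6 + 0\right) = 47 - 6 = 41$)
$J = 41$
$147 \left(5 \cdot 7 + 0\right) + \frac{71}{J} = 147 \left(5 \cdot 7 + 0\right) + \frac{71}{41} = 147 \left(35 + 0\right) + 71 \cdot \frac{1}{41} = 147 \cdot 35 + \frac{71}{41} = 5145 + \frac{71}{41} = \frac{211016}{41}$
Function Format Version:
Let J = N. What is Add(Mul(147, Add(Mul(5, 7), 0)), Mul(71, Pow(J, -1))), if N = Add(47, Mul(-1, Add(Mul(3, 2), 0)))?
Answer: Rational(211016, 41) ≈ 5146.7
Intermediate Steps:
N = 41 (N = Add(47, Mul(-1, Add(6, 0))) = Add(47, Mul(-1, 6)) = Add(47, -6) = 41)
J = 41
Add(Mul(147, Add(Mul(5, 7), 0)), Mul(71, Pow(J, -1))) = Add(Mul(147, Add(Mul(5, 7), 0)), Mul(71, Pow(41, -1))) = Add(Mul(147, Add(35, 0)), Mul(71, Rational(1, 41))) = Add(Mul(147, 35), Rational(71, 41)) = Add(5145, Rational(71, 41)) = Rational(211016, 41)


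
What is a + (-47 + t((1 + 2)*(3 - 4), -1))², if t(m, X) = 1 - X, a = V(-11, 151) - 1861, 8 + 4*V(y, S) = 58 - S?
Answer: 555/4 ≈ 138.75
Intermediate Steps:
V(y, S) = 25/2 - S/4 (V(y, S) = -2 + (58 - S)/4 = -2 + (29/2 - S/4) = 25/2 - S/4)
a = -7545/4 (a = (25/2 - ¼*151) - 1861 = (25/2 - 151/4) - 1861 = -101/4 - 1861 = -7545/4 ≈ -1886.3)
a + (-47 + t((1 + 2)*(3 - 4), -1))² = -7545/4 + (-47 + (1 - 1*(-1)))² = -7545/4 + (-47 + (1 + 1))² = -7545/4 + (-47 + 2)² = -7545/4 + (-45)² = -7545/4 + 2025 = 555/4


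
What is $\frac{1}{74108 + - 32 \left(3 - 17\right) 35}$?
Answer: $\frac{1}{89788} \approx 1.1137 \cdot 10^{-5}$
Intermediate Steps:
$\frac{1}{74108 + - 32 \left(3 - 17\right) 35} = \frac{1}{74108 + \left(-32\right) \left(-14\right) 35} = \frac{1}{74108 + 448 \cdot 35} = \frac{1}{74108 + 15680} = \frac{1}{89788}$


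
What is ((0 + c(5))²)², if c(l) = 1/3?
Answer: 1/81 ≈ 0.012346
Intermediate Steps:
c(l) = ⅓
((0 + c(5))²)² = ((0 + ⅓)²)² = ((⅓)²)² = (⅑)² = 1/81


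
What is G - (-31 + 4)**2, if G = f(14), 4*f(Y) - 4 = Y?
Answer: -1449/2 ≈ -724.50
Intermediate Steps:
f(Y) = 1 + Y/4
G = 9/2 (G = 1 + (1/4)*14 = 1 + 7/2 = 9/2 ≈ 4.5000)
G - (-31 + 4)**2 = 9/2 - (-31 + 4)**2 = 9/2 - 1*(-27)**2 = 9/2 - 1*729 = 9/2 - 729 = -1449/2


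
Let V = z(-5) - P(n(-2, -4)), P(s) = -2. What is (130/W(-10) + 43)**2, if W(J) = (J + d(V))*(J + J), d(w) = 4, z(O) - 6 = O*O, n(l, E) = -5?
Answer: 279841/144 ≈ 1943.3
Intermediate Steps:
z(O) = 6 + O**2 (z(O) = 6 + O*O = 6 + O**2)
V = 33 (V = (6 + (-5)**2) - 1*(-2) = (6 + 25) + 2 = 31 + 2 = 33)
W(J) = 2*J*(4 + J) (W(J) = (J + 4)*(J + J) = (4 + J)*(2*J) = 2*J*(4 + J))
(130/W(-10) + 43)**2 = (130/((2*(-10)*(4 - 10))) + 43)**2 = (130/((2*(-10)*(-6))) + 43)**2 = (130/120 + 43)**2 = (130*(1/120) + 43)**2 = (13/12 + 43)**2 = (529/12)**2 = 279841/144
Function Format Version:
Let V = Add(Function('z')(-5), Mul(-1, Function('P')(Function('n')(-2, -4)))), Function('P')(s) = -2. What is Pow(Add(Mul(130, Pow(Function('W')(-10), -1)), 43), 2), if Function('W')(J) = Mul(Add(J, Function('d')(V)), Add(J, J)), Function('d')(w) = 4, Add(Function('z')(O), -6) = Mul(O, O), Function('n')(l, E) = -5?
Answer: Rational(279841, 144) ≈ 1943.3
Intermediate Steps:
Function('z')(O) = Add(6, Pow(O, 2)) (Function('z')(O) = Add(6, Mul(O, O)) = Add(6, Pow(O, 2)))
V = 33 (V = Add(Add(6, Pow(-5, 2)), Mul(-1, -2)) = Add(Add(6, 25), 2) = Add(31, 2) = 33)
Function('W')(J) = Mul(2, J, Add(4, J)) (Function('W')(J) = Mul(Add(J, 4), Add(J, J)) = Mul(Add(4, J), Mul(2, J)) = Mul(2, J, Add(4, J)))
Pow(Add(Mul(130, Pow(Function('W')(-10), -1)), 43), 2) = Pow(Add(Mul(130, Pow(Mul(2, -10, Add(4, -10)), -1)), 43), 2) = Pow(Add(Mul(130, Pow(Mul(2, -10, -6), -1)), 43), 2) = Pow(Add(Mul(130, Pow(120, -1)), 43), 2) = Pow(Add(Mul(130, Rational(1, 120)), 43), 2) = Pow(Add(Rational(13, 12), 43), 2) = Pow(Rational(529, 12), 2) = Rational(279841, 144)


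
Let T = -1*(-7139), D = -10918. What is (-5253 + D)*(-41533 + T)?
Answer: 556185374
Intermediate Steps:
T = 7139
(-5253 + D)*(-41533 + T) = (-5253 - 10918)*(-41533 + 7139) = -16171*(-34394) = 556185374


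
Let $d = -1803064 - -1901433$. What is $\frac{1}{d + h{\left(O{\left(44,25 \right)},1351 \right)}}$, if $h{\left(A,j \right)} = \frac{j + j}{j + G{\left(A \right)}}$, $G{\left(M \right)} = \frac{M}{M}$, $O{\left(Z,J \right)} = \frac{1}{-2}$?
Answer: $\frac{676}{66498795} \approx 1.0166 \cdot 10^{-5}$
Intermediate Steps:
$O{\left(Z,J \right)} = - \frac{1}{2}$
$G{\left(M \right)} = 1$
$d = 98369$ ($d = -1803064 + 1901433 = 98369$)
$h{\left(A,j \right)} = \frac{2 j}{1 + j}$ ($h{\left(A,j \right)} = \frac{j + j}{j + 1} = \frac{2 j}{1 + j}$)
$\frac{1}{d + h{\left(O{\left(44,25 \right)},1351 \right)}} = \frac{1}{98369 + 2 \cdot 1351 \frac{1}{1 + 1351}} = \frac{1}{98369 + 2 \cdot 1351 \cdot \frac{1}{1352}} = \frac{1}{98369 + \frac{1351}{676}} = \frac{1}{\frac{66498795}{676}} = \frac{676}{66498795}$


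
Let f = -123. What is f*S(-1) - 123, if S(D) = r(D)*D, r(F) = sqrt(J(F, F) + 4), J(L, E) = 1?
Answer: -123 + 123*sqrt(5) ≈ 152.04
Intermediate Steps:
r(F) = sqrt(5) (r(F) = sqrt(1 + 4) = sqrt(5))
S(D) = D*sqrt(5) (S(D) = sqrt(5)*D = D*sqrt(5))
f*S(-1) - 123 = -(-123)*sqrt(5) - 123 = 123*sqrt(5) - 123 = -123 + 123*sqrt(5)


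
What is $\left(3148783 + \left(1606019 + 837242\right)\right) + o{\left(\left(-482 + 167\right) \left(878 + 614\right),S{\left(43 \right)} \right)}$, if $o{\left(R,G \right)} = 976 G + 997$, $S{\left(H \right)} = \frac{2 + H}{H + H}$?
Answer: $\frac{240522723}{43} \approx 5.5936 \cdot 10^{6}$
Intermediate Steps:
$S{\left(H \right)} = \frac{2 + H}{2 H}$
$o{\left(R,G \right)} = 997 + 976 G$
$\left(3148783 + \left(1606019 + 837242\right)\right) + o{\left(\left(-482 + 167\right) \left(878 + 614\right),S{\left(43 \right)} \right)} = \left(3148783 + \left(1606019 + 837242\right)\right) + \left(997 + 976 \frac{2 + 43}{2 \cdot 43}\right) = \left(3148783 + 2443261\right) + \left(997 + 976 \cdot \frac{1}{2} \cdot \frac{1}{43} \cdot 45\right) = 5592044 + \left(997 + 976 \cdot \frac{45}{86}\right) = 5592044 + \left(997 + \frac{21960}{43}\right) = 5592044 + \frac{64831}{43} = \frac{240522723}{43}$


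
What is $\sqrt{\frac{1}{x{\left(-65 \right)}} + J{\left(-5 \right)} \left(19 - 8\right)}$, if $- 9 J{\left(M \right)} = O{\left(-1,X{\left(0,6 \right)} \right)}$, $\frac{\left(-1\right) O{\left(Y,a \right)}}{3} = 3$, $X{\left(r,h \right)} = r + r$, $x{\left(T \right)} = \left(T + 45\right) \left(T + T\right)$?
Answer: $\frac{\sqrt{743626}}{260} \approx 3.3167$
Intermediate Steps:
$x{\left(T \right)} = 2 T \left(45 + T\right)$ ($x{\left(T \right)} = \left(45 + T\right) 2 T = 2 T \left(45 + T\right)$)
$X{\left(r,h \right)} = 2 r$
$O{\left(Y,a \right)} = -9$ ($O{\left(Y,a \right)} = \left(-3\right) 3 = -9$)
$J{\left(M \right)} = 1$ ($J{\left(M \right)} = \left(- \frac{1}{9}\right) \left(-9\right) = 1$)
$\sqrt{\frac{1}{x{\left(-65 \right)}} + J{\left(-5 \right)} \left(19 - 8\right)} = \sqrt{\frac{1}{2 \left(-65\right) \left(45 - 65\right)} + 1 \left(19 - 8\right)} = \sqrt{\frac{1}{2 \left(-65\right) \left(-20\right)} + 1 \cdot 11} = \sqrt{\frac{1}{2600} + 11} = \sqrt{\frac{28601}{2600}} = \frac{\sqrt{743626}}{260}$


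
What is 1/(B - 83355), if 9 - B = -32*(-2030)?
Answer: -1/148306 ≈ -6.7428e-6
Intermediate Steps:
B = -64951 (B = 9 - (-32)*(-2030) = 9 - 1*64960 = 9 - 64960 = -64951)
1/(B - 83355) = 1/(-64951 - 83355) = 1/(-148306) = -1/148306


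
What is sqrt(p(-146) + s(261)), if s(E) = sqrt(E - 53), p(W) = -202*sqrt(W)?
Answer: sqrt(4*sqrt(13) - 202*I*sqrt(146)) ≈ 35.037 - 34.831*I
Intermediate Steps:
s(E) = sqrt(-53 + E)
sqrt(p(-146) + s(261)) = sqrt(-202*I*sqrt(146) + sqrt(-53 + 261)) = sqrt(-202*I*sqrt(146) + sqrt(208)) = sqrt(-202*I*sqrt(146) + 4*sqrt(13)) = sqrt(4*sqrt(13) - 202*I*sqrt(146))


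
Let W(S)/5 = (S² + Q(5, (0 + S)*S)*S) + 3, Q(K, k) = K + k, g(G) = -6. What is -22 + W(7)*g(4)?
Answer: -12922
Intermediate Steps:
W(S) = 15 + 5*S² + 5*S*(5 + S²) (W(S) = 5*((S² + (5 + (0 + S)*S)*S) + 3) = 5*((S² + (5 + S*S)*S) + 3) = 5*((S² + (5 + S²)*S) + 3) = 5*((S² + S*(5 + S²)) + 3) = 5*(3 + S² + S*(5 + S²)) = 15 + 5*S² + 5*S*(5 + S²))
-22 + W(7)*g(4) = -22 + (15 + 5*7² + 5*7*(5 + 7²))*(-6) = -22 + (15 + 5*49 + 5*7*(5 + 49))*(-6) = -22 + (15 + 245 + 5*7*54)*(-6) = -22 + (15 + 245 + 1890)*(-6) = -22 + 2150*(-6) = -22 - 12900 = -12922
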